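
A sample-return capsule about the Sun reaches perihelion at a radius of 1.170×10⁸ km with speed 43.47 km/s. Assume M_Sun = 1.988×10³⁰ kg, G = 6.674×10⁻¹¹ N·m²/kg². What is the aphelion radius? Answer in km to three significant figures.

μ = GM = 6.674×10⁻¹¹ × 1.988×10³⁰ = 1.327×10²⁰ m³/s².
r_p = 1.170×10¹¹ m.
Specific energy ε = v²/2 − μ/r = -1.892×10⁸ J/kg, so a = −μ/(2ε) = 3.507×10¹¹ m.
The apsides satisfy r_p + r_a = 2a, so the aphelion radius is 2a − r_p = 5.843×10¹¹ m = 5.8430×10⁸ km.

aphelion radius ≈ 5.84×10⁸ km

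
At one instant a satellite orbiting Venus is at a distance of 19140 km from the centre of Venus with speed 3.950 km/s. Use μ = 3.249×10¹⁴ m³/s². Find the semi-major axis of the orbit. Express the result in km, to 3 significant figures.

a ≈ 17700 km

r = 1.914×10⁷ m.
Specific orbital energy ε = v²/2 − μ/r = (3950)²/2 − 3.249×10¹⁴/1.914×10⁷ = -9.174×10⁶ J/kg.
Since ε = −μ/(2a), a = −μ/(2ε) = 1.771×10⁷ m = 17708 km.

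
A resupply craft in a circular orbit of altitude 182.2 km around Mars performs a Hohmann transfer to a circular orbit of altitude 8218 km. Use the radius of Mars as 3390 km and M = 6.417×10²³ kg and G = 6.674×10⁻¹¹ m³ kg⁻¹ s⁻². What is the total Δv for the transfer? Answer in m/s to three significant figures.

Δv_total ≈ 1420 m/s

μ = GM = 6.674×10⁻¹¹ × 6.417×10²³ = 4.283×10¹³ m³/s².
r₁ = 3390 + 182.2 = 3572.2 km = 3.5722×10⁶ m.
r₂ = 3390 + 8218 = 11608 km = 1.1608×10⁷ m.
Transfer ellipse a_t = (r₁ + r₂)/2 = 7.590×10⁶ m.
At r₁: circular v_c1 = √(μ/r₁) = 3463 m/s; transfer-periapsis v_p = √[μ(2/r₁ − 1/a_t)] = 4282 m/s.
Δv₁ = v_p − v_c1 = 819.5 m/s.
At r₂: circular v_c2 = √(μ/r₂) = 1921 m/s; transfer-apoapsis v_a = √[μ(2/r₂ − 1/a_t)] = 1318 m/s.
Δv₂ = v_c2 − v_a = 603.1 m/s.
Total Δv = Δv₁ + Δv₂ = 1423 m/s.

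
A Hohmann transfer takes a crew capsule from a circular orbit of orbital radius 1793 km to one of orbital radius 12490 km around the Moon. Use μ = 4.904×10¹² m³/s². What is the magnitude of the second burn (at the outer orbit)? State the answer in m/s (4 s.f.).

Δv ≈ 312.6 m/s

r₁ = 1793 km = 1.793×10⁶ m.
r₂ = 12490 km = 1.249×10⁷ m.
Transfer ellipse a_t = (r₁ + r₂)/2 = 7.142×10⁶ m.
At r₁: circular v_c1 = √(μ/r₁) = 1654 m/s; transfer-perilune v_p = √[μ(2/r₁ − 1/a_t)] = 2187 m/s.
At r₂: circular v_c2 = √(μ/r₂) = 626.6 m/s; transfer-apolune v_a = √[μ(2/r₂ − 1/a_t)] = 314.0 m/s.
Δv₂ = v_c2 − v_a = 312.6 m/s.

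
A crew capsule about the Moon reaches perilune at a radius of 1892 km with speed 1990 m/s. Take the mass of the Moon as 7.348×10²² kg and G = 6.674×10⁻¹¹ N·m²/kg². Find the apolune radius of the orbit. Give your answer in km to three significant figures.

apolune radius ≈ 6120 km

μ = GM = 6.674×10⁻¹¹ × 7.348×10²² = 4.904×10¹² m³/s².
r_p = 1.892×10⁶ m.
Specific energy ε = v²/2 − μ/r = -6.119×10⁵ J/kg, so a = −μ/(2ε) = 4.007×10⁶ m.
The apsides satisfy r_p + r_a = 2a, so the apolune radius is 2a − r_p = 6.122×10⁶ m = 6121.9 km.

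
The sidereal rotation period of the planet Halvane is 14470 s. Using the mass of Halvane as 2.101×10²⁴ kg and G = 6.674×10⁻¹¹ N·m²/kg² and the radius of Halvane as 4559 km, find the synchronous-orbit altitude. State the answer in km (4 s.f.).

μ = GM = 6.674×10⁻¹¹ × 2.101×10²⁴ = 1.402×10¹⁴ m³/s².
A synchronous orbit has period T, so by Kepler's third law a = (μT²/4π²)^(1/3).
μT²/4π² = 1.402×10¹⁴ × (1.447×10⁴)² / 39.48 = 7.437×10²⁰ m³.
a = 9.060×10⁶ m = 9060.0 km.
Altitude h = a − R = 9060.0 − 4559 = 4501.0 km.

h_sync ≈ 4501 km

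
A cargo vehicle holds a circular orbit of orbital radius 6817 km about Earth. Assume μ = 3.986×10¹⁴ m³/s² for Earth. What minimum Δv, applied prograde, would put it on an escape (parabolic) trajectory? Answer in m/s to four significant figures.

r = 6817 km = 6.817×10⁶ m.
Circular speed v_c = √(μ/r) = 7647 m/s.
Escape speed v_esc = √(2μ/r) = √2 × v_c = 10810 m/s.
Δv = v_esc − v_c = 3167 m/s.

Δv ≈ 3167 m/s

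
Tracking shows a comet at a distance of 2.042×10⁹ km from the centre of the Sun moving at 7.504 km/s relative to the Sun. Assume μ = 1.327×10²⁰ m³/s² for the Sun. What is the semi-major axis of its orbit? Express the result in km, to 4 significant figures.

r = 2.042×10¹² m.
Specific orbital energy ε = v²/2 − μ/r = (7504)²/2 − 1.327×10²⁰/2.042×10¹² = -3.683×10⁷ J/kg.
Since ε = −μ/(2a), a = −μ/(2ε) = 1.802×10¹² m = 1.8015×10⁹ km.

a ≈ 1.802×10⁹ km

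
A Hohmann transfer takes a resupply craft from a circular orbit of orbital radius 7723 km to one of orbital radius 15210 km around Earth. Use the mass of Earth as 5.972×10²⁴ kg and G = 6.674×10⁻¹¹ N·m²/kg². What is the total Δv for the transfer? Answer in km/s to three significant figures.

μ = GM = 6.674×10⁻¹¹ × 5.972×10²⁴ = 3.986×10¹⁴ m³/s².
r₁ = 7723 km = 7.723×10⁶ m.
r₂ = 15210 km = 1.521×10⁷ m.
Transfer ellipse a_t = (r₁ + r₂)/2 = 1.147×10⁷ m.
At r₁: circular v_c1 = √(μ/r₁) = 7184 m/s; transfer-perigee v_p = √[μ(2/r₁ − 1/a_t)] = 8274 m/s.
Δv₁ = v_p − v_c1 = 1090 m/s.
At r₂: circular v_c2 = √(μ/r₂) = 5119 m/s; transfer-apogee v_a = √[μ(2/r₂ − 1/a_t)] = 4201 m/s.
Δv₂ = v_c2 − v_a = 917.9 m/s.
Total Δv = Δv₁ + Δv₂ = 2008 m/s = 2.008 km/s.

Δv_total ≈ 2.01 km/s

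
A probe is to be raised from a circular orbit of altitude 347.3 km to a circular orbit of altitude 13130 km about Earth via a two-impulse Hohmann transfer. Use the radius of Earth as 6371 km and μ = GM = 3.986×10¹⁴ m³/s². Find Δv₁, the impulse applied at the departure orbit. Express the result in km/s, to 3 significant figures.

r₁ = 6371 + 347.3 = 6718.3 km = 6.7183×10⁶ m.
r₂ = 6371 + 13130 = 19501 km = 1.9501×10⁷ m.
Transfer ellipse a_t = (r₁ + r₂)/2 = 1.311×10⁷ m.
At r₁: circular v_c1 = √(μ/r₁) = 7703 m/s; transfer-perigee v_p = √[μ(2/r₁ − 1/a_t)] = 9394 m/s.
Δv₁ = v_p − v_c1 = 1692 m/s.
= 1.692 km/s.

Δv ≈ 1.69 km/s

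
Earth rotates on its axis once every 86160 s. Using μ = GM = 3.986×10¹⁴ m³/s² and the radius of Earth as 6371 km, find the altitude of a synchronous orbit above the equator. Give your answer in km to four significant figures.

A synchronous orbit has period T, so by Kepler's third law a = (μT²/4π²)^(1/3).
μT²/4π² = 3.986×10¹⁴ × (8.616×10⁴)² / 39.48 = 7.495×10²² m³.
a = 4.216×10⁷ m = 42163 km.
Altitude h = a − R = 42163 − 6371 = 35792 km.

h_sync ≈ 35790 km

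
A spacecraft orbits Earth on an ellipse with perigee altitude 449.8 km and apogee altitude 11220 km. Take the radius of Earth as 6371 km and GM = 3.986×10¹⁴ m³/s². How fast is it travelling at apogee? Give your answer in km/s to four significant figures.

v ≈ 3.558 km/s

r_p = 6371 + 449.8 = 6820.8 km = 6.8208×10⁶ m.
r_a = 6371 + 11220 = 17591 km = 1.7591×10⁷ m.
Semi-major axis a = (r_p + r_a)/2 = 12206 km = 1.221×10⁷ m.
Vis-viva: v² = μ(2/r − 1/a) = 3.986×10¹⁴ × (1.137×10⁻⁷ − 8.193×10⁻⁸) = 1.266×10⁷ m²/s².
v = 3558 m/s = 3.558 km/s.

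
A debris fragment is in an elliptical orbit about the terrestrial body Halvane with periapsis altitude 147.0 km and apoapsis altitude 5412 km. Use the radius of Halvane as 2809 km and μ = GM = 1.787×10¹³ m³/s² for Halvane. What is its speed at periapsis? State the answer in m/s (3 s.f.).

r_p = 2809 + 147.0 = 2956.0 km = 2.9560×10⁶ m.
r_a = 2809 + 5412 = 8221.0 km = 8.2210×10⁶ m.
Semi-major axis a = (r_p + r_a)/2 = 5588.5 km = 5.588×10⁶ m.
Vis-viva: v² = μ(2/r − 1/a) = 1.787×10¹³ × (6.766×10⁻⁷ − 1.789×10⁻⁷) = 8.893×10⁶ m²/s².
v = 2982 m/s.

v ≈ 2980 m/s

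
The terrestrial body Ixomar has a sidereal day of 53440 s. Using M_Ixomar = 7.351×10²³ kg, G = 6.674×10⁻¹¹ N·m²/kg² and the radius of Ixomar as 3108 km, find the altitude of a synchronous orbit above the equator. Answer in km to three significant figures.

μ = GM = 6.674×10⁻¹¹ × 7.351×10²³ = 4.906×10¹³ m³/s².
A synchronous orbit has period T, so by Kepler's third law a = (μT²/4π²)^(1/3).
μT²/4π² = 4.906×10¹³ × (5.344×10⁴)² / 39.48 = 3.549×10²¹ m³.
a = 1.525×10⁷ m = 15253 km.
Altitude h = a − R = 15253 − 3108 = 12145 km.

h_sync ≈ 12100 km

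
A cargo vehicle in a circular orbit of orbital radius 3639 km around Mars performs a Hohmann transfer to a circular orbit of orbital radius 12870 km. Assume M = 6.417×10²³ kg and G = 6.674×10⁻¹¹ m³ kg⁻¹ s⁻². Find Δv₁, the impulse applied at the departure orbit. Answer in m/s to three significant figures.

μ = GM = 6.674×10⁻¹¹ × 6.417×10²³ = 4.283×10¹³ m³/s².
r₁ = 3639 km = 3.639×10⁶ m.
r₂ = 12870 km = 1.287×10⁷ m.
Transfer ellipse a_t = (r₁ + r₂)/2 = 8.254×10⁶ m.
At r₁: circular v_c1 = √(μ/r₁) = 3431 m/s; transfer-periapsis v_p = √[μ(2/r₁ − 1/a_t)] = 4284 m/s.
Δv₁ = v_p − v_c1 = 853.0 m/s.

Δv ≈ 853 m/s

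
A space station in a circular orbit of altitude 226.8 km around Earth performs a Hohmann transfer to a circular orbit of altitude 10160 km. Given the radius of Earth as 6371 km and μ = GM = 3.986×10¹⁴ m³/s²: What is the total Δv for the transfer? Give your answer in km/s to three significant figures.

Δv_total ≈ 2.72 km/s

r₁ = 6371 + 226.8 = 6597.8 km = 6.5978×10⁶ m.
r₂ = 6371 + 10160 = 16531 km = 1.6531×10⁷ m.
Transfer ellipse a_t = (r₁ + r₂)/2 = 1.156×10⁷ m.
At r₁: circular v_c1 = √(μ/r₁) = 7773 m/s; transfer-perigee v_p = √[μ(2/r₁ − 1/a_t)] = 9293 m/s.
Δv₁ = v_p − v_c1 = 1520 m/s.
At r₂: circular v_c2 = √(μ/r₂) = 4910 m/s; transfer-apogee v_a = √[μ(2/r₂ − 1/a_t)] = 3709 m/s.
Δv₂ = v_c2 − v_a = 1201 m/s.
Total Δv = Δv₁ + Δv₂ = 2722 m/s = 2.722 km/s.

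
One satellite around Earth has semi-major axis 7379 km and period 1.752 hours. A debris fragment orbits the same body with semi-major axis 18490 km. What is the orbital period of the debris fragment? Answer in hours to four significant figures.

T₂ ≈ 6.949 hours

Kepler's third law: T² ∝ a³, so T₂ = T₁ (a₂/a₁)^(3/2).
a₂/a₁ = 2.506, (a₂/a₁)^(3/2) = 3.967.
T₂ = 1.752 × 3.967 = 6.949 hours.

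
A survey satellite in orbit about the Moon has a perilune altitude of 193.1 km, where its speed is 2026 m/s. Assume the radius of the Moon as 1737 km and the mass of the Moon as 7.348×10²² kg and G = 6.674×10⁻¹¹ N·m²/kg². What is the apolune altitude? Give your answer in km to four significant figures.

apolune altitude ≈ 6372 km

μ = GM = 6.674×10⁻¹¹ × 7.348×10²² = 4.904×10¹² m³/s².
r_p = 1737 + 193.1 = 1930.1 km = 1.930×10⁶ m.
Specific energy ε = v²/2 − μ/r = -4.885×10⁵ J/kg, so a = −μ/(2ε) = 5.020×10⁶ m.
The apsides satisfy r_p + r_a = 2a, so the apolune radius is 2a − r_p = 8.109×10⁶ m = 8109.1 km.
Apolune altitude = 8109.1 − 1737 = 6372.1 km.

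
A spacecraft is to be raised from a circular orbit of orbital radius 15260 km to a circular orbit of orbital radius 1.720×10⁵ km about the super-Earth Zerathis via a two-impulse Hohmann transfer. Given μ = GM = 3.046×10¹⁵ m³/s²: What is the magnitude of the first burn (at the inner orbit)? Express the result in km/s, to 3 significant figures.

r₁ = 15260 km = 1.526×10⁷ m.
r₂ = 1.720×10⁵ km = 1.720×10⁸ m.
Transfer ellipse a_t = (r₁ + r₂)/2 = 9.363×10⁷ m.
At r₁: circular v_c1 = √(μ/r₁) = 14130 m/s; transfer-periapsis v_p = √[μ(2/r₁ − 1/a_t)] = 19150 m/s.
Δv₁ = v_p − v_c1 = 5021 m/s.
= 5.021 km/s.

Δv ≈ 5.02 km/s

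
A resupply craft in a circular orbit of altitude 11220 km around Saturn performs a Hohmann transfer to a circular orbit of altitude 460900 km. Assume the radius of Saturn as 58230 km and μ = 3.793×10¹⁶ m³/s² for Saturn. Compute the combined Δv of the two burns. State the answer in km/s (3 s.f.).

r₁ = 58230 + 11220 = 69450 km = 6.9450×10⁷ m.
r₂ = 58230 + 460900 = 519130 km = 5.1913×10⁸ m.
Transfer ellipse a_t = (r₁ + r₂)/2 = 2.943×10⁸ m.
At r₁: circular v_c1 = √(μ/r₁) = 23370 m/s; transfer-perikrone v_p = √[μ(2/r₁ − 1/a_t)] = 31040 m/s.
Δv₁ = v_p − v_c1 = 7669 m/s.
At r₂: circular v_c2 = √(μ/r₂) = 8548 m/s; transfer-apokrone v_a = √[μ(2/r₂ − 1/a_t)] = 4152 m/s.
Δv₂ = v_c2 − v_a = 4395 m/s.
Total Δv = Δv₁ + Δv₂ = 12060 m/s = 12.06 km/s.

Δv_total ≈ 12.1 km/s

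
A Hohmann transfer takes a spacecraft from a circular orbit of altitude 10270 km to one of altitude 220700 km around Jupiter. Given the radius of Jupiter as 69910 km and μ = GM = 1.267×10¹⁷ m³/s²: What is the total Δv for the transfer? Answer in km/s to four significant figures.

r₁ = 69910 + 10270 = 80180 km = 8.0180×10⁷ m.
r₂ = 69910 + 220700 = 290610 km = 2.9061×10⁸ m.
Transfer ellipse a_t = (r₁ + r₂)/2 = 1.854×10⁸ m.
At r₁: circular v_c1 = √(μ/r₁) = 39750 m/s; transfer-perijove v_p = √[μ(2/r₁ − 1/a_t)] = 49770 m/s.
Δv₁ = v_p − v_c1 = 10020 m/s.
At r₂: circular v_c2 = √(μ/r₂) = 20880 m/s; transfer-apojove v_a = √[μ(2/r₂ − 1/a_t)] = 13730 m/s.
Δv₂ = v_c2 − v_a = 7149 m/s.
Total Δv = Δv₁ + Δv₂ = 17170 m/s = 17.17 km/s.

Δv_total ≈ 17.17 km/s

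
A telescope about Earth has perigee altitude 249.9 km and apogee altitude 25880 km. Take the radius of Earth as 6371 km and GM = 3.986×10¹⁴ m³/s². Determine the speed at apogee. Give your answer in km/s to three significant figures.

r_p = 6371 + 249.9 = 6620.9 km = 6.6209×10⁶ m.
r_a = 6371 + 25880 = 32251 km = 3.2251×10⁷ m.
Semi-major axis a = (r_p + r_a)/2 = 19436 km = 1.944×10⁷ m.
Vis-viva: v² = μ(2/r − 1/a) = 3.986×10¹⁴ × (6.201×10⁻⁸ − 5.145×10⁻⁸) = 4.210×10⁶ m²/s².
v = 2052 m/s = 2.052 km/s.

v ≈ 2.05 km/s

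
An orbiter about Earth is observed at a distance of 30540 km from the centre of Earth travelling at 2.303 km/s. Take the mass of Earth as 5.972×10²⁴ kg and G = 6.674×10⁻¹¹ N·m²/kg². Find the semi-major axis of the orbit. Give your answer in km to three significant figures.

a ≈ 19200 km

μ = GM = 6.674×10⁻¹¹ × 5.972×10²⁴ = 3.986×10¹⁴ m³/s².
r = 3.054×10⁷ m.
Specific orbital energy ε = v²/2 − μ/r = (2303)²/2 − 3.986×10¹⁴/3.054×10⁷ = -1.040×10⁷ J/kg.
Since ε = −μ/(2a), a = −μ/(2ε) = 1.916×10⁷ m = 19164 km.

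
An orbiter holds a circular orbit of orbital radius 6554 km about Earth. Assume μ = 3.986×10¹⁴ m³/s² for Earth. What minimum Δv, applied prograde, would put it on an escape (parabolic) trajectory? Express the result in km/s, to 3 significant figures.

Δv ≈ 3.23 km/s

r = 6554 km = 6.554×10⁶ m.
Circular speed v_c = √(μ/r) = 7799 m/s.
Escape speed v_esc = √(2μ/r) = √2 × v_c = 11030 m/s.
Δv = v_esc − v_c = 3230 m/s = 3.230 km/s.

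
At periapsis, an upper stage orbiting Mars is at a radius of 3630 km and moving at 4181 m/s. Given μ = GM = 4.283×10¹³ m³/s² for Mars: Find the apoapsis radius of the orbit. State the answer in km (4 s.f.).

apoapsis radius ≈ 10370 km

r_p = 3.630×10⁶ m.
Specific energy ε = v²/2 − μ/r = -3.059×10⁶ J/kg, so a = −μ/(2ε) = 7.002×10⁶ m.
The apsides satisfy r_p + r_a = 2a, so the apoapsis radius is 2a − r_p = 1.037×10⁷ m = 10374 km.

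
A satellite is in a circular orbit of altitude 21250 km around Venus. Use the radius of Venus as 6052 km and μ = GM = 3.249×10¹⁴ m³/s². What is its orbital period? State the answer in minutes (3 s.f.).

T ≈ 829 minutes

r = 6052 + 21250 = 27302 km = 2.7302×10⁷ m.
Kepler's third law: T = 2π√(r³/μ) = 2π√((2.730×10⁷)³ / 3.249×10¹⁴).
r³/μ = 6.264×10⁷ s², so T = 2π × 7.914×10³ = 4.973×10⁴ s.
Converting: 4.973×10⁴ s ÷ 60.00 = 828.8 minutes.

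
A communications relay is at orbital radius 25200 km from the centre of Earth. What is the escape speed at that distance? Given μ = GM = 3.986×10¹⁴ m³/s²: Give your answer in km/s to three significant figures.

v_esc ≈ 5.62 km/s

r = 25200 km = 2.520×10⁷ m.
Escape speed v_esc = √(2μ/r) = √(2 × 3.986×10¹⁴ / 2.520×10⁷) = √(3.163×10⁷) = 5624 m/s.
= 5.624 km/s.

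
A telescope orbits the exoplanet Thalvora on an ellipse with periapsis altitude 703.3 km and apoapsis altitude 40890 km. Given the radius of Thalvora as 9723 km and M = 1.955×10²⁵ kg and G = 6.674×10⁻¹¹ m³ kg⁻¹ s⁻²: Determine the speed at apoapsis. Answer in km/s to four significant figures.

μ = GM = 6.674×10⁻¹¹ × 1.955×10²⁵ = 1.305×10¹⁵ m³/s².
r_p = 9723 + 703.3 = 10426 km = 1.0426×10⁷ m.
r_a = 9723 + 40890 = 50613 km = 5.0613×10⁷ m.
Semi-major axis a = (r_p + r_a)/2 = 30520 km = 3.052×10⁷ m.
Vis-viva: v² = μ(2/r − 1/a) = 1.305×10¹⁵ × (3.952×10⁻⁸ − 3.277×10⁻⁸) = 8.807×10⁶ m²/s².
v = 2968 m/s = 2.968 km/s.

v ≈ 2.968 km/s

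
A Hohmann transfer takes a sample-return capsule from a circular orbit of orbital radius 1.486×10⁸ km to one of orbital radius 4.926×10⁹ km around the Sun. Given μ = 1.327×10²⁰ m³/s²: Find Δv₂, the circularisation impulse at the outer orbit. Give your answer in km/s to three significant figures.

Δv ≈ 3.93 km/s

r₁ = 1.486×10⁸ km = 1.486×10¹¹ m.
r₂ = 4.926×10⁹ km = 4.926×10¹² m.
Transfer ellipse a_t = (r₁ + r₂)/2 = 2.537×10¹² m.
At r₁: circular v_c1 = √(μ/r₁) = 29880 m/s; transfer-perihelion v_p = √[μ(2/r₁ − 1/a_t)] = 41640 m/s.
At r₂: circular v_c2 = √(μ/r₂) = 5190 m/s; transfer-aphelion v_a = √[μ(2/r₂ − 1/a_t)] = 1256 m/s.
Δv₂ = v_c2 − v_a = 3934 m/s.
= 3.934 km/s.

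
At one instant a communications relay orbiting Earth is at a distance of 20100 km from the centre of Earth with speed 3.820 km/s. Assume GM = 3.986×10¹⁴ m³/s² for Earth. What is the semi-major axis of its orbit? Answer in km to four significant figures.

r = 2.010×10⁷ m.
Vis-viva rearranged: 1/a = 2/r − v²/μ = 9.950×10⁻⁸ − 3.661×10⁻⁸ = 6.289×10⁻⁸ m⁻¹.
a = 1.590×10⁷ m = 15900 km.

a ≈ 15900 km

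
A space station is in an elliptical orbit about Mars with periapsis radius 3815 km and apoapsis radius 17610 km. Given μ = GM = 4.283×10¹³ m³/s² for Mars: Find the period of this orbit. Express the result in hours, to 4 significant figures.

T ≈ 9.351 hours

Semi-major axis a = (r_p + r_a)/2 = (3815.0 + 17610)/2 = 10712 km = 1.071×10⁷ m.
By Kepler's third law T = 2π√(a³/μ) = 2π × 5.358×10³ = 3.366×10⁴ s.
= 9.351 hours.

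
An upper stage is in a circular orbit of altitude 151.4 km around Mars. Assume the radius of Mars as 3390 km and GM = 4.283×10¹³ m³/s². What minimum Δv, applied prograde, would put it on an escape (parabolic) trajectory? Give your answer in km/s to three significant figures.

Δv ≈ 1.44 km/s

r = 3390 + 151.4 = 3541.4 km = 3.5414×10⁶ m.
Circular speed v_c = √(μ/r) = 3478 m/s.
Escape speed v_esc = √(2μ/r) = √2 × v_c = 4918 m/s.
Δv = v_esc − v_c = 1440 m/s = 1.440 km/s.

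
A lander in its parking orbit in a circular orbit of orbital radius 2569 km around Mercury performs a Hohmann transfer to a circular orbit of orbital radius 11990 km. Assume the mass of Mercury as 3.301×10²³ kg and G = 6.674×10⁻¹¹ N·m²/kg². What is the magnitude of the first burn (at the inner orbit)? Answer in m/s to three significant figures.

μ = GM = 6.674×10⁻¹¹ × 3.301×10²³ = 2.203×10¹³ m³/s².
r₁ = 2569 km = 2.569×10⁶ m.
r₂ = 11990 km = 1.199×10⁷ m.
Transfer ellipse a_t = (r₁ + r₂)/2 = 7.280×10⁶ m.
At r₁: circular v_c1 = √(μ/r₁) = 2928 m/s; transfer-periherm v_p = √[μ(2/r₁ − 1/a_t)] = 3758 m/s.
Δv₁ = v_p − v_c1 = 829.9 m/s.

Δv ≈ 830 m/s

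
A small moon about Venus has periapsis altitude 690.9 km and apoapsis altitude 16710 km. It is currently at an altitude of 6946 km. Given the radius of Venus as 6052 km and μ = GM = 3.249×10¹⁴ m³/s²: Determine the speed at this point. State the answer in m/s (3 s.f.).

r_p = 6052 + 690.9 = 6742.9 km = 6.7429×10⁶ m.
r_a = 6052 + 16710 = 22762 km = 2.2762×10⁷ m.
r = 6052 + 6946 = 12998 km = 1.300×10⁷ m.
Semi-major axis a = (r_p + r_a)/2 = 14752 km = 1.475×10⁷ m.
Vis-viva: v² = μ(2/r − 1/a) = 3.249×10¹⁴ × (1.539×10⁻⁷ − 6.779×10⁻⁸) = 2.797×10⁷ m²/s².
v = 5289 m/s.

v ≈ 5290 m/s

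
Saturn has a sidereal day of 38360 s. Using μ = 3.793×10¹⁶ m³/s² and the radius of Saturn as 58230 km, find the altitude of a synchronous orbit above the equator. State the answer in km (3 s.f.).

A synchronous orbit has period T, so by Kepler's third law a = (μT²/4π²)^(1/3).
μT²/4π² = 3.793×10¹⁶ × (3.836×10⁴)² / 39.48 = 1.414×10²⁴ m³.
a = 1.122×10⁸ m = 1.1223×10⁵ km.
Altitude h = a − R = 1.1223×10⁵ − 58230 = 54005 km.

h_sync ≈ 54000 km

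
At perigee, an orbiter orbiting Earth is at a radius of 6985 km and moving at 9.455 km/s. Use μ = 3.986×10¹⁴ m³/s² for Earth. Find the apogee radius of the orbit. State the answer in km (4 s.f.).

apogee radius ≈ 25250 km

r_p = 6.985×10⁶ m.
Specific energy ε = v²/2 − μ/r = -1.237×10⁷ J/kg, so a = −μ/(2ε) = 1.612×10⁷ m.
The apsides satisfy r_p + r_a = 2a, so the apogee radius is 2a − r_p = 2.525×10⁷ m = 25247 km.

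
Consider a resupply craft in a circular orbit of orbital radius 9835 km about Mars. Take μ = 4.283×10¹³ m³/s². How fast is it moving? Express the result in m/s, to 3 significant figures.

v ≈ 2090 m/s

r = 9835 km = 9.835×10⁶ m.
For a circular orbit v = √(μ/r) = √(4.283×10¹³ / 9.835×10⁶) = √(4.355×10⁶) = 2087 m/s.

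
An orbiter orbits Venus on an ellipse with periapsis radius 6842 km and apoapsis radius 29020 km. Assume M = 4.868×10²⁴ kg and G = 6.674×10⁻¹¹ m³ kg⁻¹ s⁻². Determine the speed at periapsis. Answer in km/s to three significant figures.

μ = GM = 6.674×10⁻¹¹ × 4.868×10²⁴ = 3.249×10¹⁴ m³/s².
Semi-major axis a = (r_p + r_a)/2 = 17931 km = 1.793×10⁷ m.
Vis-viva: v² = μ(2/r − 1/a) = 3.249×10¹⁴ × (2.923×10⁻⁷ − 5.577×10⁻⁸) = 7.685×10⁷ m²/s².
v = 8766 m/s = 8.766 km/s.

v ≈ 8.77 km/s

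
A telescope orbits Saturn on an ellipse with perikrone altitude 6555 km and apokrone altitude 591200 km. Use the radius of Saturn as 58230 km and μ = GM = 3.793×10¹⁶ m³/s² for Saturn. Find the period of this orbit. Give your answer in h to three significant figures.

r_p = 58230 + 6555 = 64785 km = 6.4785×10⁷ m.
r_a = 58230 + 591200 = 649430 km = 6.4943×10⁸ m.
Semi-major axis a = (r_p + r_a)/2 = (64785 + 6.4943×10⁵)/2 = 3.5711×10⁵ km = 3.571×10⁸ m.
By Kepler's third law T = 2π√(a³/μ) = 2π × 3.465×10⁴ = 2.177×10⁵ s.
= 60.48 h.

T ≈ 60.5 h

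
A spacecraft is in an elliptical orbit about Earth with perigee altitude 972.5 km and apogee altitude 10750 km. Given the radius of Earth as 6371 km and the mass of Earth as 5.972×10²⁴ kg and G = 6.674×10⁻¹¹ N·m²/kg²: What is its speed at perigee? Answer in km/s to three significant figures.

μ = GM = 6.674×10⁻¹¹ × 5.972×10²⁴ = 3.986×10¹⁴ m³/s².
r_p = 6371 + 972.5 = 7343.5 km = 7.3435×10⁶ m.
r_a = 6371 + 10750 = 17121 km = 1.7121×10⁷ m.
Semi-major axis a = (r_p + r_a)/2 = 12232 km = 1.223×10⁷ m.
Vis-viva: v² = μ(2/r − 1/a) = 3.986×10¹⁴ × (2.723×10⁻⁷ − 8.175×10⁻⁸) = 7.597×10⁷ m²/s².
v = 8716 m/s = 8.716 km/s.

v ≈ 8.72 km/s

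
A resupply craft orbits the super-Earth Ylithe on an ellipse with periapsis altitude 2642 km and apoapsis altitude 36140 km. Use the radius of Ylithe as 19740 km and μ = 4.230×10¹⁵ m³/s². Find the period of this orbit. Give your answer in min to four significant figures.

T ≈ 394.1 min

r_p = 19740 + 2642 = 22382 km = 2.2382×10⁷ m.
r_a = 19740 + 36140 = 55880 km = 5.5880×10⁷ m.
Semi-major axis a = (r_p + r_a)/2 = (22382 + 55880)/2 = 39131 km = 3.913×10⁷ m.
By Kepler's third law T = 2π√(a³/μ) = 2π × 3.764×10³ = 2.365×10⁴ s.
= 394.1 min.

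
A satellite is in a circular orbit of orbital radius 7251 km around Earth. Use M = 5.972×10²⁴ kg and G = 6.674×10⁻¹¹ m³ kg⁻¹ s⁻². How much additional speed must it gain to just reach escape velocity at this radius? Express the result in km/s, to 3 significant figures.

μ = GM = 6.674×10⁻¹¹ × 5.972×10²⁴ = 3.986×10¹⁴ m³/s².
r = 7251 km = 7.251×10⁶ m.
Circular speed v_c = √(μ/r) = 7414 m/s.
Escape speed v_esc = √(2μ/r) = √2 × v_c = 10490 m/s.
Δv = v_esc − v_c = 3071 m/s = 3.071 km/s.

Δv ≈ 3.07 km/s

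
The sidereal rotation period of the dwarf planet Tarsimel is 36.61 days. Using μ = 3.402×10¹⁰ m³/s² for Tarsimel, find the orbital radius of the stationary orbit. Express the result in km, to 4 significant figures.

T = 36.61 days = 3.163×10⁶ s.
A synchronous orbit has period T, so by Kepler's third law a = (μT²/4π²)^(1/3).
μT²/4π² = 3.402×10¹⁰ × (3.163×10⁶)² / 39.48 = 8.622×10²¹ m³.
a = 2.051×10⁷ m = 20505 km.

r_sync ≈ 20510 km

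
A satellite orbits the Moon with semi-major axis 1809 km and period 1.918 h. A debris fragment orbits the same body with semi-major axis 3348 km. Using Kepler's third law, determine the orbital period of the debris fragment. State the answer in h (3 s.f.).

T₂ ≈ 4.83 h

Kepler's third law: T² ∝ a³, so T₂ = T₁ (a₂/a₁)^(3/2).
a₂/a₁ = 1.851, (a₂/a₁)^(3/2) = 2.518.
T₂ = 1.918 × 2.518 = 4.829 h.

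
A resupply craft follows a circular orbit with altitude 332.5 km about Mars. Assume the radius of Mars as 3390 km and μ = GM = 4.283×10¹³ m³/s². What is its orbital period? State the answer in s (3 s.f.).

T ≈ 6900 s

r = 3390 + 332.5 = 3722.5 km = 3.7225×10⁶ m.
Kepler's third law: T = 2π√(r³/μ) = 2π√((3.722×10⁶)³ / 4.283×10¹³).
r³/μ = 1.204×10⁶ s², so T = 2π × 1.097×10³ = 6.895×10³ s.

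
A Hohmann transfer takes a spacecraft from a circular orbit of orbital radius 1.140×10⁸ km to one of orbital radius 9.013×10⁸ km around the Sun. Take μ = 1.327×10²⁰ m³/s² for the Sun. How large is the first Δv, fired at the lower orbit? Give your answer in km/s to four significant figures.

r₁ = 1.140×10⁸ km = 1.140×10¹¹ m.
r₂ = 9.013×10⁸ km = 9.013×10¹¹ m.
Transfer ellipse a_t = (r₁ + r₂)/2 = 5.076×10¹¹ m.
At r₁: circular v_c1 = √(μ/r₁) = 34120 m/s; transfer-perihelion v_p = √[μ(2/r₁ − 1/a_t)] = 45460 m/s.
Δv₁ = v_p − v_c1 = 11340 m/s.
= 11.34 km/s.

Δv ≈ 11.34 km/s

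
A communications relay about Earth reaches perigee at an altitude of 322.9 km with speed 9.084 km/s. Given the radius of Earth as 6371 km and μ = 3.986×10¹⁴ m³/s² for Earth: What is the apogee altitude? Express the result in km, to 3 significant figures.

apogee altitude ≈ 8730 km

r_p = 6371 + 322.9 = 6693.9 km = 6.694×10⁶ m.
Specific energy ε = v²/2 − μ/r = -1.829×10⁷ J/kg, so a = −μ/(2ε) = 1.090×10⁷ m.
The apsides satisfy r_p + r_a = 2a, so the apogee radius is 2a − r_p = 1.510×10⁷ m = 15103 km.
Apogee altitude = 15103 − 6371 = 8731.7 km.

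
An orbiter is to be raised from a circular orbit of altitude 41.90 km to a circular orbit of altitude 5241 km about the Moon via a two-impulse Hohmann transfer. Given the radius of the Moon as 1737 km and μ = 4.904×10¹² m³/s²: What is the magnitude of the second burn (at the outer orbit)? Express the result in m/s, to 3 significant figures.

Δv ≈ 304 m/s

r₁ = 1737 + 41.90 = 1778.9 km = 1.7789×10⁶ m.
r₂ = 1737 + 5241 = 6978.0 km = 6.9780×10⁶ m.
Transfer ellipse a_t = (r₁ + r₂)/2 = 4.378×10⁶ m.
At r₁: circular v_c1 = √(μ/r₁) = 1660 m/s; transfer-perilune v_p = √[μ(2/r₁ − 1/a_t)] = 2096 m/s.
At r₂: circular v_c2 = √(μ/r₂) = 838.3 m/s; transfer-apolune v_a = √[μ(2/r₂ − 1/a_t)] = 534.3 m/s.
Δv₂ = v_c2 − v_a = 304.0 m/s.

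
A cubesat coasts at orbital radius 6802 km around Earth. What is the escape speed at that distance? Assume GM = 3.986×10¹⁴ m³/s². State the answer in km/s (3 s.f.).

r = 6802 km = 6.802×10⁶ m.
Escape speed v_esc = √(2μ/r) = √(2 × 3.986×10¹⁴ / 6.802×10⁶) = √(1.172×10⁸) = 10830 m/s.
= 10.83 km/s.

v_esc ≈ 10.8 km/s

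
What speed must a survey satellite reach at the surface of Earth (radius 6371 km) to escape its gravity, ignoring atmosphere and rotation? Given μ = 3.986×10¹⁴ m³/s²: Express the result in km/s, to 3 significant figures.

r = R = 6.371×10⁶ m.
Escape speed v_esc = √(2μ/r) = √(2 × 3.986×10¹⁴ / 6.371×10⁶) = √(1.251×10⁸) = 11190 m/s.
= 11.19 km/s.

v_esc ≈ 11.2 km/s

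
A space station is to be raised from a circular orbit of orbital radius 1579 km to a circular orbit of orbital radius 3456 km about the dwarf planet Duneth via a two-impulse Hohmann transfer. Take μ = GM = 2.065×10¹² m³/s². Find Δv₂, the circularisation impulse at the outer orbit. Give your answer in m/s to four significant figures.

Δv ≈ 160.8 m/s

r₁ = 1579 km = 1.579×10⁶ m.
r₂ = 3456 km = 3.456×10⁶ m.
Transfer ellipse a_t = (r₁ + r₂)/2 = 2.518×10⁶ m.
At r₁: circular v_c1 = √(μ/r₁) = 1144 m/s; transfer-periapsis v_p = √[μ(2/r₁ − 1/a_t)] = 1340 m/s.
At r₂: circular v_c2 = √(μ/r₂) = 773.0 m/s; transfer-apoapsis v_a = √[μ(2/r₂ − 1/a_t)] = 612.2 m/s.
Δv₂ = v_c2 − v_a = 160.8 m/s.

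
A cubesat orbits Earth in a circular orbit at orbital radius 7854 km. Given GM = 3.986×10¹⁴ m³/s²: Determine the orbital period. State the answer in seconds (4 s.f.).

T ≈ 6927 seconds

r = 7854 km = 7.854×10⁶ m.
Kepler's third law: T = 2π√(r³/μ) = 2π√((7.854×10⁶)³ / 3.986×10¹⁴).
r³/μ = 1.215×10⁶ s², so T = 2π × 1.102×10³ = 6.927×10³ s.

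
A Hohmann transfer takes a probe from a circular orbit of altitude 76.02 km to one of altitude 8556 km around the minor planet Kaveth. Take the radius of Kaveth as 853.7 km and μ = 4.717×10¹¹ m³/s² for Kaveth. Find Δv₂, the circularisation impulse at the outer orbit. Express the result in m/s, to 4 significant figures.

Δv ≈ 128.9 m/s

r₁ = 853.7 + 76.02 = 929.72 km = 9.2972×10⁵ m.
r₂ = 853.7 + 8556 = 9409.7 km = 9.4097×10⁶ m.
Transfer ellipse a_t = (r₁ + r₂)/2 = 5.170×10⁶ m.
At r₁: circular v_c1 = √(μ/r₁) = 712.3 m/s; transfer-periapsis v_p = √[μ(2/r₁ − 1/a_t)] = 961.0 m/s.
At r₂: circular v_c2 = √(μ/r₂) = 223.9 m/s; transfer-apoapsis v_a = √[μ(2/r₂ − 1/a_t)] = 94.95 m/s.
Δv₂ = v_c2 − v_a = 128.9 m/s.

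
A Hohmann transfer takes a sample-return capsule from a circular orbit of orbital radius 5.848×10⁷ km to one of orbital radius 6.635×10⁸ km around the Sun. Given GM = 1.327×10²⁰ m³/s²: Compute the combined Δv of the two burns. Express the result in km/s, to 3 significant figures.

Δv_total ≈ 25.4 km/s

r₁ = 5.848×10⁷ km = 5.848×10¹⁰ m.
r₂ = 6.635×10⁸ km = 6.635×10¹¹ m.
Transfer ellipse a_t = (r₁ + r₂)/2 = 3.610×10¹¹ m.
At r₁: circular v_c1 = √(μ/r₁) = 47640 m/s; transfer-perihelion v_p = √[μ(2/r₁ − 1/a_t)] = 64580 m/s.
Δv₁ = v_p − v_c1 = 16950 m/s.
At r₂: circular v_c2 = √(μ/r₂) = 14140 m/s; transfer-aphelion v_a = √[μ(2/r₂ − 1/a_t)] = 5692 m/s.
Δv₂ = v_c2 − v_a = 8450 m/s.
Total Δv = Δv₁ + Δv₂ = 25400 m/s = 25.40 km/s.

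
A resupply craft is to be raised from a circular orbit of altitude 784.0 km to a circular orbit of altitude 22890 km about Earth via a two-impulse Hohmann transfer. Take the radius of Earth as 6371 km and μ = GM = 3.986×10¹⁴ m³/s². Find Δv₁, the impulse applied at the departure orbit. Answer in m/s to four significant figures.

r₁ = 6371 + 784.0 = 7155.0 km = 7.1550×10⁶ m.
r₂ = 6371 + 22890 = 29261 km = 2.9261×10⁷ m.
Transfer ellipse a_t = (r₁ + r₂)/2 = 1.821×10⁷ m.
At r₁: circular v_c1 = √(μ/r₁) = 7464 m/s; transfer-perigee v_p = √[μ(2/r₁ − 1/a_t)] = 9462 m/s.
Δv₁ = v_p − v_c1 = 1998 m/s.

Δv ≈ 1998 m/s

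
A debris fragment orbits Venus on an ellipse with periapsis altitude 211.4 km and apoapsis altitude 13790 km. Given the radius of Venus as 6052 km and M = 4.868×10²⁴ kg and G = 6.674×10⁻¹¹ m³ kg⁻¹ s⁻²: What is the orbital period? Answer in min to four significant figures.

μ = GM = 6.674×10⁻¹¹ × 4.868×10²⁴ = 3.249×10¹⁴ m³/s².
r_p = 6052 + 211.4 = 6263.4 km = 6.2634×10⁶ m.
r_a = 6052 + 13790 = 19842 km = 1.9842×10⁷ m.
Semi-major axis a = (r_p + r_a)/2 = (6263.4 + 19842)/2 = 13053 km = 1.305×10⁷ m.
By Kepler's third law T = 2π√(a³/μ) = 2π × 2.616×10³ = 1.644×10⁴ s.
= 274.0 min.

T ≈ 274.0 min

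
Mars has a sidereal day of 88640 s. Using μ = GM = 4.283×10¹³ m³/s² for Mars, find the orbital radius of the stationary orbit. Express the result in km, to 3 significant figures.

A synchronous orbit has period T, so by Kepler's third law a = (μT²/4π²)^(1/3).
μT²/4π² = 4.283×10¹³ × (8.864×10⁴)² / 39.48 = 8.524×10²¹ m³.
a = 2.043×10⁷ m = 20428 km.

r_sync ≈ 20400 km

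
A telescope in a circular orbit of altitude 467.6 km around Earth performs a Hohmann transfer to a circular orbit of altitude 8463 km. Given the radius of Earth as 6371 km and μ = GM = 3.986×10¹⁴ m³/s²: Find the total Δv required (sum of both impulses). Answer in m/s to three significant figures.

r₁ = 6371 + 467.6 = 6838.6 km = 6.8386×10⁶ m.
r₂ = 6371 + 8463 = 14834 km = 1.4834×10⁷ m.
Transfer ellipse a_t = (r₁ + r₂)/2 = 1.084×10⁷ m.
At r₁: circular v_c1 = √(μ/r₁) = 7635 m/s; transfer-perigee v_p = √[μ(2/r₁ − 1/a_t)] = 8933 m/s.
Δv₁ = v_p − v_c1 = 1298 m/s.
At r₂: circular v_c2 = √(μ/r₂) = 5184 m/s; transfer-apogee v_a = √[μ(2/r₂ − 1/a_t)] = 4118 m/s.
Δv₂ = v_c2 − v_a = 1066 m/s.
Total Δv = Δv₁ + Δv₂ = 2364 m/s.

Δv_total ≈ 2360 m/s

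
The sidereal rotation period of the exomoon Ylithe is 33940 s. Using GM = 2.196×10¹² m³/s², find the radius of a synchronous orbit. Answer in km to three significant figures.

r_sync ≈ 4000 km

A synchronous orbit has period T, so by Kepler's third law a = (μT²/4π²)^(1/3).
μT²/4π² = 2.196×10¹² × (3.394×10⁴)² / 39.48 = 6.408×10¹⁹ m³.
a = 4.002×10⁶ m = 4001.6 km.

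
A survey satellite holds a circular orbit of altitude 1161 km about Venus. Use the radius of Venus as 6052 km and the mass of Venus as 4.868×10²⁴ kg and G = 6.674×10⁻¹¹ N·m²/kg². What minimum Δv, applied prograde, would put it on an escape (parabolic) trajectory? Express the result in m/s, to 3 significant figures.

μ = GM = 6.674×10⁻¹¹ × 4.868×10²⁴ = 3.249×10¹⁴ m³/s².
r = 6052 + 1161 = 7213.0 km = 7.2130×10⁶ m.
Circular speed v_c = √(μ/r) = 6711 m/s.
Escape speed v_esc = √(2μ/r) = √2 × v_c = 9491 m/s.
Δv = v_esc − v_c = 2780 m/s.

Δv ≈ 2780 m/s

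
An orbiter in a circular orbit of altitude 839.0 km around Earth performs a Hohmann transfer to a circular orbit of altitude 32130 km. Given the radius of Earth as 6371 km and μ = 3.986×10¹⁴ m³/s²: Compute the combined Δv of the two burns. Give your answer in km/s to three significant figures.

r₁ = 6371 + 839.0 = 7210.0 km = 7.2100×10⁶ m.
r₂ = 6371 + 32130 = 38501 km = 3.8501×10⁷ m.
Transfer ellipse a_t = (r₁ + r₂)/2 = 2.286×10⁷ m.
At r₁: circular v_c1 = √(μ/r₁) = 7435 m/s; transfer-perigee v_p = √[μ(2/r₁ − 1/a_t)] = 9650 m/s.
Δv₁ = v_p − v_c1 = 2215 m/s.
At r₂: circular v_c2 = √(μ/r₂) = 3218 m/s; transfer-apogee v_a = √[μ(2/r₂ − 1/a_t)] = 1807 m/s.
Δv₂ = v_c2 − v_a = 1410 m/s.
Total Δv = Δv₁ + Δv₂ = 3625 m/s = 3.625 km/s.

Δv_total ≈ 3.63 km/s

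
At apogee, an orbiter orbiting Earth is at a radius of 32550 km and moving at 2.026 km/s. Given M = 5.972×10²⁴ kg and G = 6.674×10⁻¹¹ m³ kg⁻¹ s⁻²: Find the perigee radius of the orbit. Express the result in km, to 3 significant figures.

μ = GM = 6.674×10⁻¹¹ × 5.972×10²⁴ = 3.986×10¹⁴ m³/s².
r_a = 3.255×10⁷ m.
Specific energy ε = v²/2 − μ/r = -1.019×10⁷ J/kg, so a = −μ/(2ε) = 1.955×10⁷ m.
The apsides satisfy r_p + r_a = 2a, so the perigee radius is 2a − r_a = 6.554×10⁶ m = 6554.2 km.

perigee radius ≈ 6550 km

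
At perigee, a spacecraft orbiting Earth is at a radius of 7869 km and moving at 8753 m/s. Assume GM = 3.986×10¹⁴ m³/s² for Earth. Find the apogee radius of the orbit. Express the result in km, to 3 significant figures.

r_p = 7.869×10⁶ m.
Specific energy ε = v²/2 − μ/r = -1.235×10⁷ J/kg, so a = −μ/(2ε) = 1.614×10⁷ m.
The apsides satisfy r_p + r_a = 2a, so the apogee radius is 2a − r_p = 2.441×10⁷ m = 24414 km.

apogee radius ≈ 24400 km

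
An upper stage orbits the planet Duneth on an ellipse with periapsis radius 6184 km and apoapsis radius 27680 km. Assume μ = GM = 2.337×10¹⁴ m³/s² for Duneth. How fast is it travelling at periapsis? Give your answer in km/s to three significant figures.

Semi-major axis a = (r_p + r_a)/2 = 16932 km = 1.693×10⁷ m.
Vis-viva: v² = μ(2/r − 1/a) = 2.337×10¹⁴ × (3.234×10⁻⁷ − 5.906×10⁻⁸) = 6.178×10⁷ m²/s².
v = 7860 m/s = 7.860 km/s.

v ≈ 7.86 km/s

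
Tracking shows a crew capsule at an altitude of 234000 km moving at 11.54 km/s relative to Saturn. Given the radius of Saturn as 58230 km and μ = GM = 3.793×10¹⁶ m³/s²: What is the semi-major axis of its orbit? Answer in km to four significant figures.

r = 58230 + 234000 = 2.9223×10⁵ km = 2.922×10⁸ m.
Specific orbital energy ε = v²/2 − μ/r = (11540)²/2 − 3.793×10¹⁶/2.922×10⁸ = -6.321×10⁷ J/kg.
Since ε = −μ/(2a), a = −μ/(2ε) = 3.000×10⁸ m = 3.0004×10⁵ km.

a ≈ 3.000×10⁵ km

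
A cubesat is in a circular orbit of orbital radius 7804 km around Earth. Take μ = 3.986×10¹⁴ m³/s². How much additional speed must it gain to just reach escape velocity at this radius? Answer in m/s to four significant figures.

r = 7804 km = 7.804×10⁶ m.
Circular speed v_c = √(μ/r) = 7147 m/s.
Escape speed v_esc = √(2μ/r) = √2 × v_c = 10110 m/s.
Δv = v_esc − v_c = 2960 m/s.

Δv ≈ 2960 m/s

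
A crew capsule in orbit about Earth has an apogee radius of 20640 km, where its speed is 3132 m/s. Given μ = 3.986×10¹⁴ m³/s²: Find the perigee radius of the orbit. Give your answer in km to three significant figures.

r_a = 2.064×10⁷ m.
Specific energy ε = v²/2 − μ/r = -1.441×10⁷ J/kg, so a = −μ/(2ε) = 1.383×10⁷ m.
The apsides satisfy r_p + r_a = 2a, so the perigee radius is 2a − r_a = 7.027×10⁶ m = 7026.5 km.

perigee radius ≈ 7030 km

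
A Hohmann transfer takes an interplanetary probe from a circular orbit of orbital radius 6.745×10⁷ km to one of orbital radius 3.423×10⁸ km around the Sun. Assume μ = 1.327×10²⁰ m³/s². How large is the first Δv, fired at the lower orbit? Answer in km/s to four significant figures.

r₁ = 6.745×10⁷ km = 6.745×10¹⁰ m.
r₂ = 3.423×10⁸ km = 3.423×10¹¹ m.
Transfer ellipse a_t = (r₁ + r₂)/2 = 2.049×10¹¹ m.
At r₁: circular v_c1 = √(μ/r₁) = 44360 m/s; transfer-perihelion v_p = √[μ(2/r₁ − 1/a_t)] = 57330 m/s.
Δv₁ = v_p − v_c1 = 12980 m/s.
= 12.98 km/s.

Δv ≈ 12.98 km/s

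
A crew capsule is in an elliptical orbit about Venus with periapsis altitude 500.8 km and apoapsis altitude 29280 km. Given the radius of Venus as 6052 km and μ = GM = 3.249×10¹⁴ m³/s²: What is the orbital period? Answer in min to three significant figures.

T ≈ 557 min

r_p = 6052 + 500.8 = 6552.8 km = 6.5528×10⁶ m.
r_a = 6052 + 29280 = 35332 km = 3.5332×10⁷ m.
Semi-major axis a = (r_p + r_a)/2 = (6552.8 + 35332)/2 = 20942 km = 2.094×10⁷ m.
By Kepler's third law T = 2π√(a³/μ) = 2π × 5.317×10³ = 3.341×10⁴ s.
= 556.8 min.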